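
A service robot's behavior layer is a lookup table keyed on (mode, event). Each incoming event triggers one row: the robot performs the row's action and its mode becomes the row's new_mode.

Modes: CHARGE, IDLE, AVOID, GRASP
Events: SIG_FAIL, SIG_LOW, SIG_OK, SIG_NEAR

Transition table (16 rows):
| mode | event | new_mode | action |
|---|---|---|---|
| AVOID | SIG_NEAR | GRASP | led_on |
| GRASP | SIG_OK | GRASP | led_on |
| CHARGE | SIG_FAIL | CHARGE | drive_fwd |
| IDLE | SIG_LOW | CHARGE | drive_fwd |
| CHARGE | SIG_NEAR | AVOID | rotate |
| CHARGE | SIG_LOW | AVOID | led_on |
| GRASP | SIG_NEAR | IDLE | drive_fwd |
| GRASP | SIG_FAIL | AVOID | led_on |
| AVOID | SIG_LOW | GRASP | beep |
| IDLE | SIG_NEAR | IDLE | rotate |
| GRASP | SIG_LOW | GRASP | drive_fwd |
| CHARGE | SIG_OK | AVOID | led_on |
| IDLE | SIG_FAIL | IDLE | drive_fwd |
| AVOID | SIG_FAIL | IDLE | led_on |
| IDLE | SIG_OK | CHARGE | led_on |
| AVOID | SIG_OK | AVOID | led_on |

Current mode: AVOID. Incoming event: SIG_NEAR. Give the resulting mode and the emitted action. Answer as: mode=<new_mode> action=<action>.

mode=GRASP action=led_on

current mode = AVOID; filter table to that mode:
  (AVOID, SIG_NEAR) → (GRASP, led_on)  ← event matches
  (AVOID, SIG_LOW) → (GRASP, beep)
  (AVOID, SIG_FAIL) → (IDLE, led_on)
  (AVOID, SIG_OK) → (AVOID, led_on)
event = SIG_NEAR selects (GRASP, led_on)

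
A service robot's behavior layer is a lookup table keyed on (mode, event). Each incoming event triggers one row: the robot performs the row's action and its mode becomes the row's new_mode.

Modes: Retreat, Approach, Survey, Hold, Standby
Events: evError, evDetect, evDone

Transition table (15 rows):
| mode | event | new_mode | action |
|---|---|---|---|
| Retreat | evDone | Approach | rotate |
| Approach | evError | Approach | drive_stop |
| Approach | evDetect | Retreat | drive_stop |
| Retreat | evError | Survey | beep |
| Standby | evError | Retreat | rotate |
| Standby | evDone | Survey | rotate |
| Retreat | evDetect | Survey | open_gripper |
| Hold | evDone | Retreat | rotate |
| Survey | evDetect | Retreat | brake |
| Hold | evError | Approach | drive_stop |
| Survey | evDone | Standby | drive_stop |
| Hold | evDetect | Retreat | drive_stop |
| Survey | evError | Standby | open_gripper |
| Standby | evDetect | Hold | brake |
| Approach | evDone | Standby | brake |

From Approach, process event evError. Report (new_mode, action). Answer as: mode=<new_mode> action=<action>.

current mode = Approach; filter table to that mode:
  (Approach, evError) → (Approach, drive_stop)  ← event matches
  (Approach, evDetect) → (Retreat, drive_stop)
  (Approach, evDone) → (Standby, brake)
event = evError selects (Approach, drive_stop)

mode=Approach action=drive_stop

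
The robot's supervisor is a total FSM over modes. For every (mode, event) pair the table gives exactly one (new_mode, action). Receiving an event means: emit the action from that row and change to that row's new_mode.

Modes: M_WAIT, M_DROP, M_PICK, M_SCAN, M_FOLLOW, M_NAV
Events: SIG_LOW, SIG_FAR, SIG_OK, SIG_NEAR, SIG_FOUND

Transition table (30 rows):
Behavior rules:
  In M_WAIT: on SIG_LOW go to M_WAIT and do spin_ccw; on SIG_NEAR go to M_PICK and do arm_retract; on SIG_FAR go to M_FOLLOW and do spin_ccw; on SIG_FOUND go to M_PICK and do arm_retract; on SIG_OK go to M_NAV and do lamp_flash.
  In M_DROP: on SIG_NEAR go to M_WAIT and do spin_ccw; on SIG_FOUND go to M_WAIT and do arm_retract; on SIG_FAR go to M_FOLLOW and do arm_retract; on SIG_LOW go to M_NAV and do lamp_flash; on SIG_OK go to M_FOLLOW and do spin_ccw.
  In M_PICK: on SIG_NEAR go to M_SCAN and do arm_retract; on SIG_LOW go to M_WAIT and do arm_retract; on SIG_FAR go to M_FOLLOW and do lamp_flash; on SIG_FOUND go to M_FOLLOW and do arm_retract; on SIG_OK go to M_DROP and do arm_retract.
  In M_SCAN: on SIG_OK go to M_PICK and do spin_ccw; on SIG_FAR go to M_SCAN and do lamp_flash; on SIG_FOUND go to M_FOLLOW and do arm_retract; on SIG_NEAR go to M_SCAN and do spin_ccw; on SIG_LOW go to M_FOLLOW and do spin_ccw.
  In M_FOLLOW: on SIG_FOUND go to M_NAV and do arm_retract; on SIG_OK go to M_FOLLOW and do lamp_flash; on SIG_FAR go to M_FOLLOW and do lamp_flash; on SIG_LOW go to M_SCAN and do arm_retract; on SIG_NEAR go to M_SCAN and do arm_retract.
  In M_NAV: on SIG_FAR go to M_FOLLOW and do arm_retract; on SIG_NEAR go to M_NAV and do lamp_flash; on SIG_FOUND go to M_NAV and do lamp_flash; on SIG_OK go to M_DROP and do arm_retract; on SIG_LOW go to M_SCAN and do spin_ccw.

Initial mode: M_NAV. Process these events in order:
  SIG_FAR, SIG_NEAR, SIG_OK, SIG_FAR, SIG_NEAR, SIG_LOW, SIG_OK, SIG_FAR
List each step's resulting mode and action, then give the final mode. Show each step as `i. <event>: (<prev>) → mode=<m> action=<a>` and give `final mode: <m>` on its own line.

final mode: M_FOLLOW

1. SIG_FAR: (M_NAV) → mode=M_FOLLOW action=arm_retract
2. SIG_NEAR: (M_FOLLOW) → mode=M_SCAN action=arm_retract
3. SIG_OK: (M_SCAN) → mode=M_PICK action=spin_ccw
4. SIG_FAR: (M_PICK) → mode=M_FOLLOW action=lamp_flash
5. SIG_NEAR: (M_FOLLOW) → mode=M_SCAN action=arm_retract
6. SIG_LOW: (M_SCAN) → mode=M_FOLLOW action=spin_ccw
7. SIG_OK: (M_FOLLOW) → mode=M_FOLLOW action=lamp_flash
8. SIG_FAR: (M_FOLLOW) → mode=M_FOLLOW action=lamp_flash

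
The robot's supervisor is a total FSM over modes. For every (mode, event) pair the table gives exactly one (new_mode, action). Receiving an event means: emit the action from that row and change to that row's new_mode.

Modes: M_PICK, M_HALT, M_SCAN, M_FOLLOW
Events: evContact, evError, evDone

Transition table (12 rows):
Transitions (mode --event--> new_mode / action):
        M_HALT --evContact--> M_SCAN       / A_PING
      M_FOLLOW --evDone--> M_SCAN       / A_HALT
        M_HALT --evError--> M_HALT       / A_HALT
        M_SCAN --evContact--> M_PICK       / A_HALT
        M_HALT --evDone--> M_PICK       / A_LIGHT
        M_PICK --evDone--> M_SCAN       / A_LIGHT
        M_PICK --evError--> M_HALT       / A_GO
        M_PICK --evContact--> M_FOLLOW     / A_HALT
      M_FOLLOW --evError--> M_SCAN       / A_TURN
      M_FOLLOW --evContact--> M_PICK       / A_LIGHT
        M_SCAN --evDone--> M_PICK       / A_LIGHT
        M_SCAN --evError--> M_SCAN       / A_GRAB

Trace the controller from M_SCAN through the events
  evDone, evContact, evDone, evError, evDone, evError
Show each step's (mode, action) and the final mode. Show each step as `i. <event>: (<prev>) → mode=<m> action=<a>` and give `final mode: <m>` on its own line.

1. evDone: (M_SCAN) → mode=M_PICK action=A_LIGHT
2. evContact: (M_PICK) → mode=M_FOLLOW action=A_HALT
3. evDone: (M_FOLLOW) → mode=M_SCAN action=A_HALT
4. evError: (M_SCAN) → mode=M_SCAN action=A_GRAB
5. evDone: (M_SCAN) → mode=M_PICK action=A_LIGHT
6. evError: (M_PICK) → mode=M_HALT action=A_GO

final mode: M_HALT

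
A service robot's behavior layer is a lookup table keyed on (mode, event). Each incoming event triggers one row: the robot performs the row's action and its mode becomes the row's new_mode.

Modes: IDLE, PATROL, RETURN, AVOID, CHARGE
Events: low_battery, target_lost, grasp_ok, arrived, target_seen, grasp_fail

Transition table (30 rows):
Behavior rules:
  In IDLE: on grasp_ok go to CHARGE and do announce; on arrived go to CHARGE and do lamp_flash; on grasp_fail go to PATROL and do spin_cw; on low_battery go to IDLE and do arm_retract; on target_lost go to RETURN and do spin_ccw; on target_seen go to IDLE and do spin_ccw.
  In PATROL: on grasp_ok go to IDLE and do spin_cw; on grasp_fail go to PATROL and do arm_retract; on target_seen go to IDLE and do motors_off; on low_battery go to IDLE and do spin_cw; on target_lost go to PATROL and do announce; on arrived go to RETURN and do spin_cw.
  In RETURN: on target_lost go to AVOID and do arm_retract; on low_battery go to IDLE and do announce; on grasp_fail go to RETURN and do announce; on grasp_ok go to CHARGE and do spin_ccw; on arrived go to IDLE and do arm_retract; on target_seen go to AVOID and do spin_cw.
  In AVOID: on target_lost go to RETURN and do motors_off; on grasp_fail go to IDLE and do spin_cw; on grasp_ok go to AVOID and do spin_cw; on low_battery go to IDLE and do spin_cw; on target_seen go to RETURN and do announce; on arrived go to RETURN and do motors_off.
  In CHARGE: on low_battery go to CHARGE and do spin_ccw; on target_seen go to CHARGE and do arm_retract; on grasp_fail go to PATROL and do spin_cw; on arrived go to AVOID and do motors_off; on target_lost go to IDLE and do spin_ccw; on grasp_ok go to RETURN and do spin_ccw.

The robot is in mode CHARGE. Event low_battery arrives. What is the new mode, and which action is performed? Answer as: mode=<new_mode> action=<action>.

mode=CHARGE action=spin_ccw

current mode = CHARGE; filter table to that mode:
  (CHARGE, low_battery) → (CHARGE, spin_ccw)  ← event matches
  (CHARGE, target_seen) → (CHARGE, arm_retract)
  (CHARGE, grasp_fail) → (PATROL, spin_cw)
  (CHARGE, arrived) → (AVOID, motors_off)
  (CHARGE, target_lost) → (IDLE, spin_ccw)
  (CHARGE, grasp_ok) → (RETURN, spin_ccw)
event = low_battery selects (CHARGE, spin_ccw)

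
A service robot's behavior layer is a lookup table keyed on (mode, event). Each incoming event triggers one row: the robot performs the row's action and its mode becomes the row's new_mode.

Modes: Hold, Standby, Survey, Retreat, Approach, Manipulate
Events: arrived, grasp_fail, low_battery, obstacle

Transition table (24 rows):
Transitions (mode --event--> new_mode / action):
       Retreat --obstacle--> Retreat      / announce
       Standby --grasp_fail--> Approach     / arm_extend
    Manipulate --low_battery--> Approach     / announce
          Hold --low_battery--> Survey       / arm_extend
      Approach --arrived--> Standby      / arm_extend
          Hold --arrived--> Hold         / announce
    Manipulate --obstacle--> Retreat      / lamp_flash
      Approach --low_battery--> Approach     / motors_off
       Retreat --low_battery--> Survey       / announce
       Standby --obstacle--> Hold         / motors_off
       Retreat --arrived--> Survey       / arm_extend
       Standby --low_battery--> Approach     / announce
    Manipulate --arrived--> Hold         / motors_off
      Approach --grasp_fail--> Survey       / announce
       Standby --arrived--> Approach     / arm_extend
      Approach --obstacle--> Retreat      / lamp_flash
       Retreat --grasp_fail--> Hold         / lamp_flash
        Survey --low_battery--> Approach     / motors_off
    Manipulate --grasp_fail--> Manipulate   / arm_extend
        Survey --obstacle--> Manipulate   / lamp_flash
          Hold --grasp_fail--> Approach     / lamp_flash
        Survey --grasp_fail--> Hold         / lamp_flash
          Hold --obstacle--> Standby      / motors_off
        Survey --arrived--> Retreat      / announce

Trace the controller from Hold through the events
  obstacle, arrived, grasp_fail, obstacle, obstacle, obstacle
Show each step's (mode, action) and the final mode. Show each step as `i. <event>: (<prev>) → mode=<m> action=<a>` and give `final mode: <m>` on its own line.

1. obstacle: (Hold) → mode=Standby action=motors_off
2. arrived: (Standby) → mode=Approach action=arm_extend
3. grasp_fail: (Approach) → mode=Survey action=announce
4. obstacle: (Survey) → mode=Manipulate action=lamp_flash
5. obstacle: (Manipulate) → mode=Retreat action=lamp_flash
6. obstacle: (Retreat) → mode=Retreat action=announce

final mode: Retreat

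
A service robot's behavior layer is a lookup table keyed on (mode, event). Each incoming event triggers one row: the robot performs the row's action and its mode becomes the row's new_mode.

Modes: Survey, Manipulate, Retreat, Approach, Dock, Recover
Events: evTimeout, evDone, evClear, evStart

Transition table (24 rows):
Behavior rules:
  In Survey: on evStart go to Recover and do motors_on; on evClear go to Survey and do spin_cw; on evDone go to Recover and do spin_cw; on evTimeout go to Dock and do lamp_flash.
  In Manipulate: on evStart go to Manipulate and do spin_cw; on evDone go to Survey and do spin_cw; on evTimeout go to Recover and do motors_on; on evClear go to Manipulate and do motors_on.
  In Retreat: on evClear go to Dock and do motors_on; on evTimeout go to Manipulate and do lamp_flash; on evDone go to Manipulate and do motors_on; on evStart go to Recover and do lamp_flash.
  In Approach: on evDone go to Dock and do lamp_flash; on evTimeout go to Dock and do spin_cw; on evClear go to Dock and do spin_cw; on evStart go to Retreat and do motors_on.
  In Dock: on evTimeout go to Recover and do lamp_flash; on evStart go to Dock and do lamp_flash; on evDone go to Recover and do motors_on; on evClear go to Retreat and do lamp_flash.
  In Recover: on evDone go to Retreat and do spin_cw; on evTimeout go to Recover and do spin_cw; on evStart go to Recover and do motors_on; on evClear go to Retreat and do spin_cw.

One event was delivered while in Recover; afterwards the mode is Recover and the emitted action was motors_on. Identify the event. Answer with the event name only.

evStart

try evTimeout: (Recover, evTimeout) → (Recover, spin_cw)
try evDone: (Recover, evDone) → (Retreat, spin_cw)
try evClear: (Recover, evClear) → (Retreat, spin_cw)
try evStart: (Recover, evStart) → (Recover, motors_on)  ← matches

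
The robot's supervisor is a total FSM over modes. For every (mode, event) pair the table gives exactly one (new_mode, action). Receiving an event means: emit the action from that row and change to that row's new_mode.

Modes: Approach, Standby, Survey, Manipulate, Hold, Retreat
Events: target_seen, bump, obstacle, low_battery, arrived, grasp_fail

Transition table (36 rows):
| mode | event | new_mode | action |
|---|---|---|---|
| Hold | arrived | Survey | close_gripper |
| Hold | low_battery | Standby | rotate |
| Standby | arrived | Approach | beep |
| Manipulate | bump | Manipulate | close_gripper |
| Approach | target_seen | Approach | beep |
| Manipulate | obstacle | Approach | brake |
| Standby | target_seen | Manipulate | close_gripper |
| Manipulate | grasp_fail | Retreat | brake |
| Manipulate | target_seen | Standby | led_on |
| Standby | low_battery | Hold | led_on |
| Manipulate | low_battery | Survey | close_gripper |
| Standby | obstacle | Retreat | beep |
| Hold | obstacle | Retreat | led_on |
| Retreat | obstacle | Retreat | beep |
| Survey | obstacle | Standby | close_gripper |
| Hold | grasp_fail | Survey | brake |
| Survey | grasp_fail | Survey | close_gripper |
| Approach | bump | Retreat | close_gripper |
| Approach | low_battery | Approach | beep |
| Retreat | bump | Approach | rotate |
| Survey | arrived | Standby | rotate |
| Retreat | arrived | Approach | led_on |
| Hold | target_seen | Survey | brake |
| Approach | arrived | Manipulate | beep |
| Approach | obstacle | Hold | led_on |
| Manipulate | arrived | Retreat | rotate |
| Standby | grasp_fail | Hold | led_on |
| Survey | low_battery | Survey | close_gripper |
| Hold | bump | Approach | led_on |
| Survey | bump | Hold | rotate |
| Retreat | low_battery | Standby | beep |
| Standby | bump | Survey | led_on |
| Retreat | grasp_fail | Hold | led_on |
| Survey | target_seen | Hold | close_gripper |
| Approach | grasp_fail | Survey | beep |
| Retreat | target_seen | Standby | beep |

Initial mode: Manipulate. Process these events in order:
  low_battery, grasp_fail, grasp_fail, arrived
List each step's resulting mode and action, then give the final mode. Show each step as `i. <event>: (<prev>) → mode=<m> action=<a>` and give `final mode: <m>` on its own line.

1. low_battery: (Manipulate) → mode=Survey action=close_gripper
2. grasp_fail: (Survey) → mode=Survey action=close_gripper
3. grasp_fail: (Survey) → mode=Survey action=close_gripper
4. arrived: (Survey) → mode=Standby action=rotate

final mode: Standby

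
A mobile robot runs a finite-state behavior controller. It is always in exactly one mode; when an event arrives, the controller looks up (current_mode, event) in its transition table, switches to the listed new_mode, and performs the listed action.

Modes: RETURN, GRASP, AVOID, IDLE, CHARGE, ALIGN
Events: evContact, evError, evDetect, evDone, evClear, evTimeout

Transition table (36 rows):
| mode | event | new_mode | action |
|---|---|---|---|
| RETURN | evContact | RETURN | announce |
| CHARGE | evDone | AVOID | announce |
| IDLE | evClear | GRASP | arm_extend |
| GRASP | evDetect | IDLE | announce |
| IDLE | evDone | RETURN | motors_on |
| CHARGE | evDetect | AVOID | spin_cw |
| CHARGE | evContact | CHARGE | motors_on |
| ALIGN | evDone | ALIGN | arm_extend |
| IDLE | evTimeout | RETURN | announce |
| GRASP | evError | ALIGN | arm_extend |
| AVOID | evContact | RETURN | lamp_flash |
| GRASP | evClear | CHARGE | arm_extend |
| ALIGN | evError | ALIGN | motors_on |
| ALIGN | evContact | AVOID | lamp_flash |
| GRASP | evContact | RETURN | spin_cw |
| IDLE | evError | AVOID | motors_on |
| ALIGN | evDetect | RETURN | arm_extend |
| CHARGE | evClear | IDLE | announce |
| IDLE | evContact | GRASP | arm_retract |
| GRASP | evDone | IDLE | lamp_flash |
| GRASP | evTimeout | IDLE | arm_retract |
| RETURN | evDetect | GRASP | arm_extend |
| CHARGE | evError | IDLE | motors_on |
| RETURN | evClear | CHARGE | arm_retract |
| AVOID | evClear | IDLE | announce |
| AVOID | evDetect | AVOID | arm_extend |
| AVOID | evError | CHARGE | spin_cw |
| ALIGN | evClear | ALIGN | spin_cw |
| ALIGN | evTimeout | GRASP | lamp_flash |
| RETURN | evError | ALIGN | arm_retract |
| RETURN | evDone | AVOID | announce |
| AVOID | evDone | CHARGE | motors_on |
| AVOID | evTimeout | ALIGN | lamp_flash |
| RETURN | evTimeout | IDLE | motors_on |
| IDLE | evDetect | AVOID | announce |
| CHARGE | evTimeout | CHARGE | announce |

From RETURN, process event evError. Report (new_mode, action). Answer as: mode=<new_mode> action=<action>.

mode=ALIGN action=arm_retract

current mode = RETURN; filter table to that mode:
  (RETURN, evContact) → (RETURN, announce)
  (RETURN, evDetect) → (GRASP, arm_extend)
  (RETURN, evClear) → (CHARGE, arm_retract)
  (RETURN, evError) → (ALIGN, arm_retract)  ← event matches
  (RETURN, evDone) → (AVOID, announce)
  (RETURN, evTimeout) → (IDLE, motors_on)
event = evError selects (ALIGN, arm_retract)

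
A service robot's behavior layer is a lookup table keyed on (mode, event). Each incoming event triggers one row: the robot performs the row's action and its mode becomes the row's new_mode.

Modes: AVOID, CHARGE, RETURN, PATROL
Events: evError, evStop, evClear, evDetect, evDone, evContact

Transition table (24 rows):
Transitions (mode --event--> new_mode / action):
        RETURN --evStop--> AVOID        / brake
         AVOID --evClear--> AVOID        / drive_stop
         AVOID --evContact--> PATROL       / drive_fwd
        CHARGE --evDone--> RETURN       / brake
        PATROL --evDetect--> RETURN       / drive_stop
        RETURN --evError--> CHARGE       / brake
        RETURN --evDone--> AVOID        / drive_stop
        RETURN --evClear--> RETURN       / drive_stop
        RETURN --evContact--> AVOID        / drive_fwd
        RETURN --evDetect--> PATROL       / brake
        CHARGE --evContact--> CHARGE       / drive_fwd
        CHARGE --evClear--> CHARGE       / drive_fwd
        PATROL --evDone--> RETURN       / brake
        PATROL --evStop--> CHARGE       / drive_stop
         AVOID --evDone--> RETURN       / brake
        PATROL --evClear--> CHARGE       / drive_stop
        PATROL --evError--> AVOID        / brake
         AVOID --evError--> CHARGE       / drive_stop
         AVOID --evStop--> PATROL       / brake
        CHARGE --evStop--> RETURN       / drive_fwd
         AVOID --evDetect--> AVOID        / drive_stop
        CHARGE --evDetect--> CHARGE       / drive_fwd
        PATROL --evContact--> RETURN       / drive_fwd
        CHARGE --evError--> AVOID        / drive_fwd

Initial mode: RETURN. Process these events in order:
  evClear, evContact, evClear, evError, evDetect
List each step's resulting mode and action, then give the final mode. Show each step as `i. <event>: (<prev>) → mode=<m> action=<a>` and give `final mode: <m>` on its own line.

1. evClear: (RETURN) → mode=RETURN action=drive_stop
2. evContact: (RETURN) → mode=AVOID action=drive_fwd
3. evClear: (AVOID) → mode=AVOID action=drive_stop
4. evError: (AVOID) → mode=CHARGE action=drive_stop
5. evDetect: (CHARGE) → mode=CHARGE action=drive_fwd

final mode: CHARGE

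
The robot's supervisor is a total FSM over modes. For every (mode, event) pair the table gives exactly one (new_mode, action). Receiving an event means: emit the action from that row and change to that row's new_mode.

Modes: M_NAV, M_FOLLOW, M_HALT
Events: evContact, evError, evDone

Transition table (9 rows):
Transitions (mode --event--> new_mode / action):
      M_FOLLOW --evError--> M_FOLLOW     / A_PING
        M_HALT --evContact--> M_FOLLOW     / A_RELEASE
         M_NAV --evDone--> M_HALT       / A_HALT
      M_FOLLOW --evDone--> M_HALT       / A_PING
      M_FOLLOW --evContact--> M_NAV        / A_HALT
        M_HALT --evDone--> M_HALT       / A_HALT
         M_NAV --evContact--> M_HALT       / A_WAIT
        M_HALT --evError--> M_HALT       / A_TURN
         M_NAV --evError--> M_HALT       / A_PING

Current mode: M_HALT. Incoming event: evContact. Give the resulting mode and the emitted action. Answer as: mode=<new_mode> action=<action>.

mode=M_FOLLOW action=A_RELEASE

current mode = M_HALT; filter table to that mode:
  (M_HALT, evContact) → (M_FOLLOW, A_RELEASE)  ← event matches
  (M_HALT, evDone) → (M_HALT, A_HALT)
  (M_HALT, evError) → (M_HALT, A_TURN)
event = evContact selects (M_FOLLOW, A_RELEASE)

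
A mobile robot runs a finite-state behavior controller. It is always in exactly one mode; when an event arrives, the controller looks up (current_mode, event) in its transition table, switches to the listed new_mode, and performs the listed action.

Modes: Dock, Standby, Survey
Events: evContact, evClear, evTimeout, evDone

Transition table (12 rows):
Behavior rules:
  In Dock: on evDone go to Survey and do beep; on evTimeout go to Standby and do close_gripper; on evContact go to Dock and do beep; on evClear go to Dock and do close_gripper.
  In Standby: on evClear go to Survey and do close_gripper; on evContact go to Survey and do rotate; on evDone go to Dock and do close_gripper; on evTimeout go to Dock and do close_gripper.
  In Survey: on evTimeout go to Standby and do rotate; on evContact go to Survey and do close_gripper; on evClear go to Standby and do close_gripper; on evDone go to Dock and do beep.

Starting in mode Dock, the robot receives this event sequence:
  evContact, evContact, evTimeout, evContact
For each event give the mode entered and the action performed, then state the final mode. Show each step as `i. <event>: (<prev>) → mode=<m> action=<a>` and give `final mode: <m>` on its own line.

final mode: Survey

1. evContact: (Dock) → mode=Dock action=beep
2. evContact: (Dock) → mode=Dock action=beep
3. evTimeout: (Dock) → mode=Standby action=close_gripper
4. evContact: (Standby) → mode=Survey action=rotate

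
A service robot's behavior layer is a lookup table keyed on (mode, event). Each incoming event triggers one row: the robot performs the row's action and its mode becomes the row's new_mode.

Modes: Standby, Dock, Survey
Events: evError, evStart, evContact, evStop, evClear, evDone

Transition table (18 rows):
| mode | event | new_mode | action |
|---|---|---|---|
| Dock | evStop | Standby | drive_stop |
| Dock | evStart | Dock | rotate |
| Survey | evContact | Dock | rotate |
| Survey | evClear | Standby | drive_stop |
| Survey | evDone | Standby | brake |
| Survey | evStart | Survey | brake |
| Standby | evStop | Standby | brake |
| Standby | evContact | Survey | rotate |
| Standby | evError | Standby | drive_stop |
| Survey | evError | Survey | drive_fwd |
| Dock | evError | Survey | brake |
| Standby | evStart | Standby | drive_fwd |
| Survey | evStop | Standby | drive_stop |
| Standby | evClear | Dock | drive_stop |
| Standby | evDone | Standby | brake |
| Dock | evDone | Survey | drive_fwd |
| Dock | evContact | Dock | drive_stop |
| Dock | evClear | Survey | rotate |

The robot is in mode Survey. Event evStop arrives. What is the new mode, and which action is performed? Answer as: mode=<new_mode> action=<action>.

current mode = Survey; filter table to that mode:
  (Survey, evContact) → (Dock, rotate)
  (Survey, evClear) → (Standby, drive_stop)
  (Survey, evDone) → (Standby, brake)
  (Survey, evStart) → (Survey, brake)
  (Survey, evError) → (Survey, drive_fwd)
  (Survey, evStop) → (Standby, drive_stop)  ← event matches
event = evStop selects (Standby, drive_stop)

mode=Standby action=drive_stop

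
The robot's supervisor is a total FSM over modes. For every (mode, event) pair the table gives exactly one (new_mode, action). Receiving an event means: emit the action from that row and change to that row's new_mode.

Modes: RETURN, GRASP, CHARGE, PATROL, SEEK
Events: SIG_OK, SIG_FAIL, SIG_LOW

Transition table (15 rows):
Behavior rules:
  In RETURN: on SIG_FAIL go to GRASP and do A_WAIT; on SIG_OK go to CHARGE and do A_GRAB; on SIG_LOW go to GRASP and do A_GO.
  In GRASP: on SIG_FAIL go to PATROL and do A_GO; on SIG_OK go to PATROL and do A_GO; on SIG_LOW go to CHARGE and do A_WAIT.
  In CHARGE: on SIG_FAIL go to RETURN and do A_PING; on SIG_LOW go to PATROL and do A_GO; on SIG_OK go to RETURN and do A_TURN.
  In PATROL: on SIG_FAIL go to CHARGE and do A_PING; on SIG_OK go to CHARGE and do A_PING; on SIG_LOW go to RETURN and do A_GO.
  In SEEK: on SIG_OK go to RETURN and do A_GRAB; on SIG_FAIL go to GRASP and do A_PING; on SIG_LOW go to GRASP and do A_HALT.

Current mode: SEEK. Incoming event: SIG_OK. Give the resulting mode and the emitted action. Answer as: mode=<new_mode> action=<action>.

current mode = SEEK; filter table to that mode:
  (SEEK, SIG_OK) → (RETURN, A_GRAB)  ← event matches
  (SEEK, SIG_FAIL) → (GRASP, A_PING)
  (SEEK, SIG_LOW) → (GRASP, A_HALT)
event = SIG_OK selects (RETURN, A_GRAB)

mode=RETURN action=A_GRAB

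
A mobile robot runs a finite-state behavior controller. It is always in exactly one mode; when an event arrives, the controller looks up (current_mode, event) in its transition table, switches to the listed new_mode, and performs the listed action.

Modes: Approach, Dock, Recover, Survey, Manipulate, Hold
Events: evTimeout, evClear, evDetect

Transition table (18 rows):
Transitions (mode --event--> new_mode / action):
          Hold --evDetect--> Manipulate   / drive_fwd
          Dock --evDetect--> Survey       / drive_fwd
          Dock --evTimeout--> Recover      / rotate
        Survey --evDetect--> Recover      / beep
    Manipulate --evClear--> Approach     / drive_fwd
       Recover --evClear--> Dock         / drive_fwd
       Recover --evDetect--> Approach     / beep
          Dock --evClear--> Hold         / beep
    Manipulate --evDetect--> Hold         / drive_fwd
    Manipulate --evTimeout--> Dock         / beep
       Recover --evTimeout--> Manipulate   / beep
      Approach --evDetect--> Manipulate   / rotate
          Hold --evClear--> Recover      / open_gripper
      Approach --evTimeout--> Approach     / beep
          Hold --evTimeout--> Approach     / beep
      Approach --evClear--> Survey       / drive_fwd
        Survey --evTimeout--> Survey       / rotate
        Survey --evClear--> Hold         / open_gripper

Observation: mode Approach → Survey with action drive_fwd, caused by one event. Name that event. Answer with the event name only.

evClear

try evTimeout: (Approach, evTimeout) → (Approach, beep)
try evClear: (Approach, evClear) → (Survey, drive_fwd)  ← matches
try evDetect: (Approach, evDetect) → (Manipulate, rotate)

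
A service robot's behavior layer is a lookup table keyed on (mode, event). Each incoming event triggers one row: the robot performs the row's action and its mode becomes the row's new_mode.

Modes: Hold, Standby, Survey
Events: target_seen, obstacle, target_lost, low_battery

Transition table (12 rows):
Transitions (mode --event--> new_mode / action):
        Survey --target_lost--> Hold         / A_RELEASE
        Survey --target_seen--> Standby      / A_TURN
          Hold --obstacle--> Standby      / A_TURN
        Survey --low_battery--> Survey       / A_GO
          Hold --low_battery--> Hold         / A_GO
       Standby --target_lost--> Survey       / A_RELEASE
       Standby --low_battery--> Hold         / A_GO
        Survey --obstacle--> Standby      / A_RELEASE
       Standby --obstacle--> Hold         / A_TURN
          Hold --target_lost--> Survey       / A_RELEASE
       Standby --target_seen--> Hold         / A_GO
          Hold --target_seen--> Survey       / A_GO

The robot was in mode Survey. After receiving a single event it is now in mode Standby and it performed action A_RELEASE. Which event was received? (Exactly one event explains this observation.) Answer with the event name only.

try target_seen: (Survey, target_seen) → (Standby, A_TURN)
try obstacle: (Survey, obstacle) → (Standby, A_RELEASE)  ← matches
try target_lost: (Survey, target_lost) → (Hold, A_RELEASE)
try low_battery: (Survey, low_battery) → (Survey, A_GO)

obstacle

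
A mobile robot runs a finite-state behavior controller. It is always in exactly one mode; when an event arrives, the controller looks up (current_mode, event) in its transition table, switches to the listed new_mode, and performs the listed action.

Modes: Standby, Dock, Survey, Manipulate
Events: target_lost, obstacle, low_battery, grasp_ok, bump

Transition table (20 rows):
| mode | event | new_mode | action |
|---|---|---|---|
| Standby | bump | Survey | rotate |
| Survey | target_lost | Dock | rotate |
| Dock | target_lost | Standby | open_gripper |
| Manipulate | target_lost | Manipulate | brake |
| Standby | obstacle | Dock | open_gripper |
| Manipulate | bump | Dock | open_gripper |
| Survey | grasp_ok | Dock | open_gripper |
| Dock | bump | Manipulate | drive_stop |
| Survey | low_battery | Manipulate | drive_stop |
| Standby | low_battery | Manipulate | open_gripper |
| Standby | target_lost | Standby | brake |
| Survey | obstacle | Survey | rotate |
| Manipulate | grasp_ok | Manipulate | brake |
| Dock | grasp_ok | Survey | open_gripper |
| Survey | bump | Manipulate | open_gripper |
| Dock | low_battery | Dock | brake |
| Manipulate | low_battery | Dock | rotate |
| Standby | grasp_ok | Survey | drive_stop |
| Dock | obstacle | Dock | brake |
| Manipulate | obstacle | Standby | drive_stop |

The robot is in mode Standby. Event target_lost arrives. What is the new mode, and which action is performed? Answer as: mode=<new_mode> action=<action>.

current mode = Standby; filter table to that mode:
  (Standby, bump) → (Survey, rotate)
  (Standby, obstacle) → (Dock, open_gripper)
  (Standby, low_battery) → (Manipulate, open_gripper)
  (Standby, target_lost) → (Standby, brake)  ← event matches
  (Standby, grasp_ok) → (Survey, drive_stop)
event = target_lost selects (Standby, brake)

mode=Standby action=brake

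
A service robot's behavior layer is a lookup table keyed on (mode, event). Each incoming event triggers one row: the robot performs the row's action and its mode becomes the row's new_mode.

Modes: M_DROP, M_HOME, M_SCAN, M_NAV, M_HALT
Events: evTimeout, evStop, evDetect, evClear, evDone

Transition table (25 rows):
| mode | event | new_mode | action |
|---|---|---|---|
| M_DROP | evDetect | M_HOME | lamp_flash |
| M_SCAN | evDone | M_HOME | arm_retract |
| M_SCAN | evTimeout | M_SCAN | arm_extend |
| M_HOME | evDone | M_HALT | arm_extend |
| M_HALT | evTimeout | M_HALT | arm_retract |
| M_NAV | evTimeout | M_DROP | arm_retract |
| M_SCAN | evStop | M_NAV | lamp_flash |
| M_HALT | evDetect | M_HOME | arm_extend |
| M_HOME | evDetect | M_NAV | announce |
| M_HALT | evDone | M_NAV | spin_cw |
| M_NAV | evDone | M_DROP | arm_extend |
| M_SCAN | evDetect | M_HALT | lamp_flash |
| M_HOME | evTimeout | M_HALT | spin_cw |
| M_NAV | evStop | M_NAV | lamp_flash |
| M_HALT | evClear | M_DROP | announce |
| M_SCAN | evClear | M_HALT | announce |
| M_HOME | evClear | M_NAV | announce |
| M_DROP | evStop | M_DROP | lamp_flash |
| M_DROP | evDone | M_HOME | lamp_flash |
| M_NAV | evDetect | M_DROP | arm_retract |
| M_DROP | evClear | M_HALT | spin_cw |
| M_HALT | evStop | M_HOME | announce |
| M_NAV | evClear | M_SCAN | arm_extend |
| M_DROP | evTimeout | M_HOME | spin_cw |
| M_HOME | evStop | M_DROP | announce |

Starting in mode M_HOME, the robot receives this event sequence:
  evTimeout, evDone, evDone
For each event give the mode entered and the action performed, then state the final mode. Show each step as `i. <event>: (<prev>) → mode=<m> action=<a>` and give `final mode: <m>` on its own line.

1. evTimeout: (M_HOME) → mode=M_HALT action=spin_cw
2. evDone: (M_HALT) → mode=M_NAV action=spin_cw
3. evDone: (M_NAV) → mode=M_DROP action=arm_extend

final mode: M_DROP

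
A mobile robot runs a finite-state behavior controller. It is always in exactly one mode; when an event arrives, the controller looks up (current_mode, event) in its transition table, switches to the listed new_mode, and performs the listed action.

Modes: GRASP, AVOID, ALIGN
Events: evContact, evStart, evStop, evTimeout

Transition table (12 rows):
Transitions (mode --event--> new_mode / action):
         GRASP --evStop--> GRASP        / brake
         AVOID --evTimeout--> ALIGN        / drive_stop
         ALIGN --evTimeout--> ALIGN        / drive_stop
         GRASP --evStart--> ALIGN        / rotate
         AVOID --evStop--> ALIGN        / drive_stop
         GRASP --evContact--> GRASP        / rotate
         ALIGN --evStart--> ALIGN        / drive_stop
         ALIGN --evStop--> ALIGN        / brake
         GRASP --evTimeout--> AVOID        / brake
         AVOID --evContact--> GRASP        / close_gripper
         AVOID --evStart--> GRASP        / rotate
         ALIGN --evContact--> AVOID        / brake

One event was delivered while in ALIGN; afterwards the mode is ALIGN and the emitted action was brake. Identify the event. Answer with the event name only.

try evContact: (ALIGN, evContact) → (AVOID, brake)
try evStart: (ALIGN, evStart) → (ALIGN, drive_stop)
try evStop: (ALIGN, evStop) → (ALIGN, brake)  ← matches
try evTimeout: (ALIGN, evTimeout) → (ALIGN, drive_stop)

evStop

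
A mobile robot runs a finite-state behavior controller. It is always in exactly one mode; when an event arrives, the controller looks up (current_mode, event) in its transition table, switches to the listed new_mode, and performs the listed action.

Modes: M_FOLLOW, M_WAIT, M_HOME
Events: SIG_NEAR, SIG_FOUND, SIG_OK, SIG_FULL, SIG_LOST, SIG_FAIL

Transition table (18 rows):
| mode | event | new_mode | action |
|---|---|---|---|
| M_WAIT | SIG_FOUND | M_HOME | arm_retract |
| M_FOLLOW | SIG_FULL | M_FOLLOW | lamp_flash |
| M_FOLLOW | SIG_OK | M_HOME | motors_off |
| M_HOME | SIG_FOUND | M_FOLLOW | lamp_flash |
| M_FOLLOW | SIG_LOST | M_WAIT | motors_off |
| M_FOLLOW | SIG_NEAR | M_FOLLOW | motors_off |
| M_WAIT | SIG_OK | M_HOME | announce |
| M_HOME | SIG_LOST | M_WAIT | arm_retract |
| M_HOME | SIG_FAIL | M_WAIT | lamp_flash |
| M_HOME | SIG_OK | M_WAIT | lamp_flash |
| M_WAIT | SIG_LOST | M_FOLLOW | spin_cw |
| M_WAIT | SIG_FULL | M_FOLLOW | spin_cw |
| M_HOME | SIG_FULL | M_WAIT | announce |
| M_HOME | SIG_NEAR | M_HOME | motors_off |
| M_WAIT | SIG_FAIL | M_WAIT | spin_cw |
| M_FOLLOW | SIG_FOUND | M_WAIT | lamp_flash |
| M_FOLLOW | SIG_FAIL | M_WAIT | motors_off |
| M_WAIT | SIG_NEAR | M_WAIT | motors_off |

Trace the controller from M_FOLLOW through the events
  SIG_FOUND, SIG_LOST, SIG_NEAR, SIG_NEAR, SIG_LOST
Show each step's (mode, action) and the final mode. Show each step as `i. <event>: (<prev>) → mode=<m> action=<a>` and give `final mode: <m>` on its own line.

1. SIG_FOUND: (M_FOLLOW) → mode=M_WAIT action=lamp_flash
2. SIG_LOST: (M_WAIT) → mode=M_FOLLOW action=spin_cw
3. SIG_NEAR: (M_FOLLOW) → mode=M_FOLLOW action=motors_off
4. SIG_NEAR: (M_FOLLOW) → mode=M_FOLLOW action=motors_off
5. SIG_LOST: (M_FOLLOW) → mode=M_WAIT action=motors_off

final mode: M_WAIT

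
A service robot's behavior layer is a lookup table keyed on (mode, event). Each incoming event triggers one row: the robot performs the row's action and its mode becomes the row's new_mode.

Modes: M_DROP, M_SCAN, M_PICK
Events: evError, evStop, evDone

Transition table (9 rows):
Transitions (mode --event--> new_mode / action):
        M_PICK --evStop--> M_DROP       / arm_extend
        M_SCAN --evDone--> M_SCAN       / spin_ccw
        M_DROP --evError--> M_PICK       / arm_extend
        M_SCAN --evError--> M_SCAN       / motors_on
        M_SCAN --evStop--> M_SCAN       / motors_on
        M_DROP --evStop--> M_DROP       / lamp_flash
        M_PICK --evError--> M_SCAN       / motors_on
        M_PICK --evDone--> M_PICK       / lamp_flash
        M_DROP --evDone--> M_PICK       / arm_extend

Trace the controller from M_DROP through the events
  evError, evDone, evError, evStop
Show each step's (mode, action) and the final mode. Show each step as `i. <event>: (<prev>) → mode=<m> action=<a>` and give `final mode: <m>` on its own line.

1. evError: (M_DROP) → mode=M_PICK action=arm_extend
2. evDone: (M_PICK) → mode=M_PICK action=lamp_flash
3. evError: (M_PICK) → mode=M_SCAN action=motors_on
4. evStop: (M_SCAN) → mode=M_SCAN action=motors_on

final mode: M_SCAN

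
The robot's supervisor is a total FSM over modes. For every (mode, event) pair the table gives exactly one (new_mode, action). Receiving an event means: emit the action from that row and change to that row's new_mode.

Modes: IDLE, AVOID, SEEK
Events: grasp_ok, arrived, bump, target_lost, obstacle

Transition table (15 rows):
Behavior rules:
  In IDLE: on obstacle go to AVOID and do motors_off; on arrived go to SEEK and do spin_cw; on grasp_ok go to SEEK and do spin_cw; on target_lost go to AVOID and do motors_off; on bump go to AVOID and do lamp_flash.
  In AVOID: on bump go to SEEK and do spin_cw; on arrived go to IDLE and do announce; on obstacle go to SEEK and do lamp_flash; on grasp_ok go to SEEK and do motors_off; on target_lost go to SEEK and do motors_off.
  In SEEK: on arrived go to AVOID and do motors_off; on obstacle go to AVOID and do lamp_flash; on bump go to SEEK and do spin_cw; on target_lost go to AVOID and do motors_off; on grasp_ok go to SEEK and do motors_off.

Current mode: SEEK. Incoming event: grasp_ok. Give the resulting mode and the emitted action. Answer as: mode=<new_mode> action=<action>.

current mode = SEEK; filter table to that mode:
  (SEEK, arrived) → (AVOID, motors_off)
  (SEEK, obstacle) → (AVOID, lamp_flash)
  (SEEK, bump) → (SEEK, spin_cw)
  (SEEK, target_lost) → (AVOID, motors_off)
  (SEEK, grasp_ok) → (SEEK, motors_off)  ← event matches
event = grasp_ok selects (SEEK, motors_off)

mode=SEEK action=motors_off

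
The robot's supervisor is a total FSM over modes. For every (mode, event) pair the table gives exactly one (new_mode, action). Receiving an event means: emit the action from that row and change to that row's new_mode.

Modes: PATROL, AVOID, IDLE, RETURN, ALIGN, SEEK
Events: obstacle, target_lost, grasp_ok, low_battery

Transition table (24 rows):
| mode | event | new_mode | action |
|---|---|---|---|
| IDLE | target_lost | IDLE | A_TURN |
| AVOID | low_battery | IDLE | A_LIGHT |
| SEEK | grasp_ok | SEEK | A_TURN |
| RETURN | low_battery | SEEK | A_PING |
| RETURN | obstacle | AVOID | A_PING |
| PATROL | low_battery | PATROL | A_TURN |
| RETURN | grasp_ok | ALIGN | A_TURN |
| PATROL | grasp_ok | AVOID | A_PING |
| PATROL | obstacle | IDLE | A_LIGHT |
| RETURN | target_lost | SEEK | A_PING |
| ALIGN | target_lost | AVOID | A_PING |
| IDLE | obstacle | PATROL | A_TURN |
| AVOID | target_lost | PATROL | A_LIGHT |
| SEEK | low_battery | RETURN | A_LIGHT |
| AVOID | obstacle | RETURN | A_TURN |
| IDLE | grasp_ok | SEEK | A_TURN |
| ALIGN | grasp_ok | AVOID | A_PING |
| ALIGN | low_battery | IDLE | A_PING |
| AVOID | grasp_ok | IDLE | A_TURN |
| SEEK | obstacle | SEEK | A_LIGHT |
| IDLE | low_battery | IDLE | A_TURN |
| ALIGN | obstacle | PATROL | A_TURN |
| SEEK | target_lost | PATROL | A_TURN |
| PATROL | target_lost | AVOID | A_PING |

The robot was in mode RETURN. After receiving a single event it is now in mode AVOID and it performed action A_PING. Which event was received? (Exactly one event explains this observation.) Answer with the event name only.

try obstacle: (RETURN, obstacle) → (AVOID, A_PING)  ← matches
try target_lost: (RETURN, target_lost) → (SEEK, A_PING)
try grasp_ok: (RETURN, grasp_ok) → (ALIGN, A_TURN)
try low_battery: (RETURN, low_battery) → (SEEK, A_PING)

obstacle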